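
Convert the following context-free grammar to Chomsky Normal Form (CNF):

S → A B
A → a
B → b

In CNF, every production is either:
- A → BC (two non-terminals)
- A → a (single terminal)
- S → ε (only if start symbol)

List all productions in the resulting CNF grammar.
The grammar has no ε-productions or unit productions to eliminate.
S → A B is already in CNF (two non-terminals) – keep it.
A → a is already in CNF (single terminal) – keep it.
B → b is already in CNF (single terminal) – keep it.
Resulting CNF grammar (3 productions): A → a; B → b; S → A B

Final answer: A → a; B → b; S → A B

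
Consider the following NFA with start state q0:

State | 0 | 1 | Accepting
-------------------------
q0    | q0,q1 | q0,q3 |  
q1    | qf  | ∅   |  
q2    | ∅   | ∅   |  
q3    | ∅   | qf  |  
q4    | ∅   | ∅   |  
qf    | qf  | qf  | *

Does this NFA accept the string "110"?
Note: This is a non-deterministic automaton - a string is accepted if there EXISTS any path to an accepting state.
Track the set of states the NFA could be in: start {q0}
Read '1': {q0} → {q0, q3}
Read '1': {q0, q3} → {q0, q3, qf}
Read '0': {q0, q3, qf} → {q0, q1, qf}
Final set {q0, q1, qf} contains accepting state(s) {qf} → accepted.

Final answer: Yes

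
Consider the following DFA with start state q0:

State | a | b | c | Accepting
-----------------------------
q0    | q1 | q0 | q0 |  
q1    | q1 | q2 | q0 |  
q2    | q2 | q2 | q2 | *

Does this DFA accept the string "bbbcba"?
Start in q0.
Read 'b': q0 → q0
Read 'b': q0 → q0
Read 'b': q0 → q0
Read 'c': q0 → q0
Read 'b': q0 → q0
Read 'a': q0 → q1
Final state q1 is not accepting, so the string is rejected.

Final answer: No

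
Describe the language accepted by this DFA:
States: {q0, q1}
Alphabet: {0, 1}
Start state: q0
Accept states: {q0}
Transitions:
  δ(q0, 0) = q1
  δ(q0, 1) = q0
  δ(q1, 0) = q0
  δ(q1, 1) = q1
Analyzing the DFA structure:
Start state: q0
Accept states: {q0}
Interpreting what each state remembers (checking against the transitions):
  q0: an even number of 0s has been read so far
  q1: an odd number of 0s has been read so far
  δ(q0, 0): in q0 (an even number of 0s has been read so far), after reading 0 we have: an odd number of 0s has been read so far → q1
  δ(q0, 1): in q0 (an even number of 0s has been read so far), after reading 1 we have: an even number of 0s has been read so far → q0
  δ(q1, 0): in q1 (an odd number of 0s has been read so far), after reading 0 we have: an even number of 0s has been read so far → q0
  δ(q1, 1): in q1 (an odd number of 0s has been read so far), after reading 1 we have: an odd number of 0s has been read so far → q1
A string is accepted iff it ends in {q0}, i.e. an even number of 0s has been read so far.
Language: All binary strings with an even number of 0s

Final answer: All binary strings with an even number of 0s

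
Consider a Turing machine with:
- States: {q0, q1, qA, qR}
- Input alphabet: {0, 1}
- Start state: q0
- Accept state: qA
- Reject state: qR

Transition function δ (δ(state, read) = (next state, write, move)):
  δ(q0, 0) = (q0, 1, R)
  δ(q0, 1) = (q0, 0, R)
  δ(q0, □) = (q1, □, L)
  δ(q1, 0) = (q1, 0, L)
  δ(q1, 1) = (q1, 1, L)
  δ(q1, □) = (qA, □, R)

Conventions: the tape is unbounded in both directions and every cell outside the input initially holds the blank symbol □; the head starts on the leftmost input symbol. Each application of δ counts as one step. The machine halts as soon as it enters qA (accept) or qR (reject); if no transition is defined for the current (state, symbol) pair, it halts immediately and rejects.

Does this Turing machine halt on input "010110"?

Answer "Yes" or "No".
Step 0: [q0]010110 (head at position 0)
Step 1: δ(q0, 0) = (q0, 1, R)  ⊢  1[q0]10110 (head at position 1)
Step 2: δ(q0, 1) = (q0, 0, R)  ⊢  10[q0]0110 (head at position 2)
Step 3: δ(q0, 0) = (q0, 1, R)  ⊢  101[q0]110 (head at position 3)
Step 4: δ(q0, 1) = (q0, 0, R)  ⊢  1010[q0]10 (head at position 4)
Step 5: δ(q0, 1) = (q0, 0, R)  ⊢  10100[q0]0 (head at position 5)
Step 6: δ(q0, 0) = (q0, 1, R)  ⊢  101001[q0]□ (head at position 6)
Step 7: δ(q0, □) = (q1, □, L)  ⊢  10100[q1]1□ (head at position 5)
Step 8: δ(q1, 1) = (q1, 1, L)  ⊢  1010[q1]01□ (head at position 4)
Step 9: δ(q1, 0) = (q1, 0, L)  ⊢  101[q1]001□ (head at position 3)
Step 10: δ(q1, 0) = (q1, 0, L)  ⊢  10[q1]1001□ (head at position 2)
Step 11: δ(q1, 1) = (q1, 1, L)  ⊢  1[q1]01001□ (head at position 1)
Step 12: δ(q1, 0) = (q1, 0, L)  ⊢  [q1]101001□ (head at position 0)
Step 13: δ(q1, 1) = (q1, 1, L)  ⊢  [q1]□101001□ (head at position -1)
Step 14: δ(q1, □) = (qA, □, R)  ⊢  □[qA]101001□ (head at position 0)
The machine is in qA, so it halts and accepts.
It halts after 14 steps.

Final answer: Yes - halts after 14 steps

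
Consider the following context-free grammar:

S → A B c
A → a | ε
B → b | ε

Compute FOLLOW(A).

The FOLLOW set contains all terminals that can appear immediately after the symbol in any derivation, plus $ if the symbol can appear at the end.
A occurs in S → A B c followed by B c. Add FIRST(B) minus ε = {b}; B is nullable (B → ε), so what follows B can also follow A: the terminal c. FOLLOW(A) = {b, c}.

Final answer: {b, c}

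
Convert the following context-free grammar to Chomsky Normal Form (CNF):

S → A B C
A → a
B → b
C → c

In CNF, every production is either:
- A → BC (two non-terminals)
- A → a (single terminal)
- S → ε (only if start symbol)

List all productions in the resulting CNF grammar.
The grammar has no ε-productions or unit productions to eliminate.
A → a is already in CNF (single terminal) – keep it.
B → b is already in CNF (single terminal) – keep it.
C → c is already in CNF (single terminal) – keep it.
S → A B C has 3 symbols on the right: break it into binary productions S → A X0, X0 → B C.
Resulting CNF grammar (5 productions): A → a; B → b; C → c; S → A X0; X0 → B C

Final answer: A → a; B → b; C → c; S → A X0; X0 → B C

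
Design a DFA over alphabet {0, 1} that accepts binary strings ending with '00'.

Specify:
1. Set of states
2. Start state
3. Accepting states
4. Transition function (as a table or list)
One valid DFA (any DFA recognizing the same language is acceptable):
States: {q0, q1, q2}
Start: q0
Accepting: {q2}
Transitions (accepting states marked with *):
State | 0 | 1 | Accepting
-------------------------
q0    | q1 | q0 |  
q1    | q2 | q0 |  
q2    | q2 | q0 | *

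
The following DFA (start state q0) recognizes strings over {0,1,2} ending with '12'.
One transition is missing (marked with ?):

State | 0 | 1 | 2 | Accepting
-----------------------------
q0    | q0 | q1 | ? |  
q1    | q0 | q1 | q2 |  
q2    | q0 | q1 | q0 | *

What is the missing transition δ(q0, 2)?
q0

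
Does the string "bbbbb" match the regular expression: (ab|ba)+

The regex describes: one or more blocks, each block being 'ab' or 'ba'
No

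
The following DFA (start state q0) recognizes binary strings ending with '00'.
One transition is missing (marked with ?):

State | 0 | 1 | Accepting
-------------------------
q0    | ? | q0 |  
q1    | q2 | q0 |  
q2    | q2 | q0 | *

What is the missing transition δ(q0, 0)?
q1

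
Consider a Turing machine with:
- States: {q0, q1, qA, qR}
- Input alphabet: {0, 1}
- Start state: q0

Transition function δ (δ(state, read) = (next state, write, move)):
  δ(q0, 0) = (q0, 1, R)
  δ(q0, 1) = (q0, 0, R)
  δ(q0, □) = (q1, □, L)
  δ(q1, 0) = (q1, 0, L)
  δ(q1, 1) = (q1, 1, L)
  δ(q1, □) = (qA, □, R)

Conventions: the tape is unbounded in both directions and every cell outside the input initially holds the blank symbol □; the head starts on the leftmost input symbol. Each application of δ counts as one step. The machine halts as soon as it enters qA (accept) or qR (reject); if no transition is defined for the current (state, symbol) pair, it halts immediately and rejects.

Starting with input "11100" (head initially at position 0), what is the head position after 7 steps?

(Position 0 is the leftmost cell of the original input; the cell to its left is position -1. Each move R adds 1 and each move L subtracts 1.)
Step 0: [q0]11100 (head at position 0)
Step 1: δ(q0, 1) = (q0, 0, R)  ⊢  0[q0]1100 (head at position 1)
Step 2: δ(q0, 1) = (q0, 0, R)  ⊢  00[q0]100 (head at position 2)
Step 3: δ(q0, 1) = (q0, 0, R)  ⊢  000[q0]00 (head at position 3)
Step 4: δ(q0, 0) = (q0, 1, R)  ⊢  0001[q0]0 (head at position 4)
Step 5: δ(q0, 0) = (q0, 1, R)  ⊢  00011[q0]□ (head at position 5)
Step 6: δ(q0, □) = (q1, □, L)  ⊢  0001[q1]1□ (head at position 4)
Step 7: δ(q1, 1) = (q1, 1, L)  ⊢  000[q1]11□ (head at position 3)
Head position after 7 steps: 3

Final answer: Position 3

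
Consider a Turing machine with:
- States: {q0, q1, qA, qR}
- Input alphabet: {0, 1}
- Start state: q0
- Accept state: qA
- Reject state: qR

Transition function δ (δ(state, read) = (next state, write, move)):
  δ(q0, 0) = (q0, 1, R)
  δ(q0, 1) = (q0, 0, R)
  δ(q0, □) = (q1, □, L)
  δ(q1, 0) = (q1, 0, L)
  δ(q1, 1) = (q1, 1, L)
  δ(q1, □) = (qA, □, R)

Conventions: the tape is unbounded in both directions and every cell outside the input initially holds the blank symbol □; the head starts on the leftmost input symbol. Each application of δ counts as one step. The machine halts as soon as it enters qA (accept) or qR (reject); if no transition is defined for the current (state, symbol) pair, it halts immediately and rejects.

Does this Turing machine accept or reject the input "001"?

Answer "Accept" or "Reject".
Step 0: [q0]001 (head at position 0)
Step 1: δ(q0, 0) = (q0, 1, R)  ⊢  1[q0]01 (head at position 1)
Step 2: δ(q0, 0) = (q0, 1, R)  ⊢  11[q0]1 (head at position 2)
Step 3: δ(q0, 1) = (q0, 0, R)  ⊢  110[q0]□ (head at position 3)
Step 4: δ(q0, □) = (q1, □, L)  ⊢  11[q1]0□ (head at position 2)
Step 5: δ(q1, 0) = (q1, 0, L)  ⊢  1[q1]10□ (head at position 1)
Step 6: δ(q1, 1) = (q1, 1, L)  ⊢  [q1]110□ (head at position 0)
Step 7: δ(q1, 1) = (q1, 1, L)  ⊢  [q1]□110□ (head at position -1)
Step 8: δ(q1, □) = (qA, □, R)  ⊢  □[qA]110□ (head at position 0)
The machine is in qA, so it halts and accepts.

Final answer: Accept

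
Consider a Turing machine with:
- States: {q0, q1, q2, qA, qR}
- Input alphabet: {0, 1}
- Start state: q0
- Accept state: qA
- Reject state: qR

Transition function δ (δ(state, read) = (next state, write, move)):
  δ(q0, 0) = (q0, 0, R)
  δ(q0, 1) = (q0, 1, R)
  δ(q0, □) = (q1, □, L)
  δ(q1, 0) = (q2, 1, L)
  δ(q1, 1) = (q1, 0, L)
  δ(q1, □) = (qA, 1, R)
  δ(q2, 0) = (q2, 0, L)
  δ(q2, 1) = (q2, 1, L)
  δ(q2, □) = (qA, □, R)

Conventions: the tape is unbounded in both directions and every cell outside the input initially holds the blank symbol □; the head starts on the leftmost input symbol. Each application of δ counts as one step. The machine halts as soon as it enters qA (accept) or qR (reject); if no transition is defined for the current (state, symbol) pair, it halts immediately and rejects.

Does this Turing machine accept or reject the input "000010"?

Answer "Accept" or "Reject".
Step 0: [q0]000010 (head at position 0)
Step 1: δ(q0, 0) = (q0, 0, R)  ⊢  0[q0]00010 (head at position 1)
Step 2: δ(q0, 0) = (q0, 0, R)  ⊢  00[q0]0010 (head at position 2)
Step 3: δ(q0, 0) = (q0, 0, R)  ⊢  000[q0]010 (head at position 3)
Step 4: δ(q0, 0) = (q0, 0, R)  ⊢  0000[q0]10 (head at position 4)
Step 5: δ(q0, 1) = (q0, 1, R)  ⊢  00001[q0]0 (head at position 5)
Step 6: δ(q0, 0) = (q0, 0, R)  ⊢  000010[q0]□ (head at position 6)
Step 7: δ(q0, □) = (q1, □, L)  ⊢  00001[q1]0□ (head at position 5)
Step 8: δ(q1, 0) = (q2, 1, L)  ⊢  0000[q2]11□ (head at position 4)
Step 9: δ(q2, 1) = (q2, 1, L)  ⊢  000[q2]011□ (head at position 3)
Step 10: δ(q2, 0) = (q2, 0, L)  ⊢  00[q2]0011□ (head at position 2)
Step 11: δ(q2, 0) = (q2, 0, L)  ⊢  0[q2]00011□ (head at position 1)
Step 12: δ(q2, 0) = (q2, 0, L)  ⊢  [q2]000011□ (head at position 0)
Step 13: δ(q2, 0) = (q2, 0, L)  ⊢  [q2]□000011□ (head at position -1)
Step 14: δ(q2, □) = (qA, □, R)  ⊢  □[qA]000011□ (head at position 0)
The machine is in qA, so it halts and accepts.

Final answer: Accept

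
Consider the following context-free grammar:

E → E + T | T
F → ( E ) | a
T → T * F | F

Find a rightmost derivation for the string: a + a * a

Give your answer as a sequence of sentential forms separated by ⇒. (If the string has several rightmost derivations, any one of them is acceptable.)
Start with E.
Step 1: the rightmost non-terminal is E; apply E → E + T:  E + T
Step 2: the rightmost non-terminal is T; apply T → T * F:  E + T * F
Step 3: the rightmost non-terminal is F; apply F → a:  E + T * a
Step 4: the rightmost non-terminal is T; apply T → F:  E + F * a
Step 5: the rightmost non-terminal is F; apply F → a:  E + a * a
Step 6: the rightmost non-terminal is E; apply E → T:  T + a * a
Step 7: the rightmost non-terminal is T; apply T → F:  F + a * a
Step 8: the rightmost non-terminal is F; apply F → a:  a + a * a

Final answer: E ⇒ E + T ⇒ E + T * F ⇒ E + T * a ⇒ E + F * a ⇒ E + a * a ⇒ T + a * a ⇒ F + a * a ⇒ a + a * a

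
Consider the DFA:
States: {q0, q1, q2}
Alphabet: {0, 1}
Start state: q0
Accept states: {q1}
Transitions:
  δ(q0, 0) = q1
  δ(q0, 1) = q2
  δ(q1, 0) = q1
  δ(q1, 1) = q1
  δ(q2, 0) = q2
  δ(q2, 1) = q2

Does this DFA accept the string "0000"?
Processing string "0000":
  q0 --0--> q1
  q1 --0--> q1
  q1 --0--> q1
  q1 --0--> q1
Final state: q1
Accept states: {q1}
q1 is an accept state, so the string is accepted.

Final answer: Yes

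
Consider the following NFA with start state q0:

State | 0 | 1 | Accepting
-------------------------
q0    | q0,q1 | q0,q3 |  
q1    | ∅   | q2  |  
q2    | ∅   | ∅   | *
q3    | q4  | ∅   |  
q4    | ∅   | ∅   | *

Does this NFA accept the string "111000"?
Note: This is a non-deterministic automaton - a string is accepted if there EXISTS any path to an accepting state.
Track the set of states the NFA could be in: start {q0}
Read '1': {q0} → {q0, q3}
Read '1': {q0, q3} → {q0, q3}
Read '1': {q0, q3} → {q0, q3}
Read '0': {q0, q3} → {q0, q1, q4}
Read '0': {q0, q1, q4} → {q0, q1}
Read '0': {q0, q1} → {q0, q1}
Final set {q0, q1} contains no accepting state → rejected.

Final answer: No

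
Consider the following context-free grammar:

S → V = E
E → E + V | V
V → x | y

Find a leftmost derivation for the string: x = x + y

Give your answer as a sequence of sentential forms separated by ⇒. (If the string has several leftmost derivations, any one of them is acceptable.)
Start with S.
Step 1: the leftmost non-terminal is S; apply S → V = E:  V = E
Step 2: the leftmost non-terminal is V; apply V → x:  x = E
Step 3: the leftmost non-terminal is E; apply E → E + V:  x = E + V
Step 4: the leftmost non-terminal is E; apply E → V:  x = V + V
Step 5: the leftmost non-terminal is V; apply V → x:  x = x + V
Step 6: the leftmost non-terminal is V; apply V → y:  x = x + y

Final answer: S ⇒ V = E ⇒ x = E ⇒ x = E + V ⇒ x = V + V ⇒ x = x + V ⇒ x = x + y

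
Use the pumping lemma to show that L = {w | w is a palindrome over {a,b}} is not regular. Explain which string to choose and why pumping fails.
Language: L = {w | w is a palindrome over {a,b}} (strings that read the same forwards and backwards)
Step 1: Assume for contradiction that L is regular, with pumping length p.
Step 2: Choose s = a^p b a^p. Then s ∈ L (it reads the same forwards and backwards) and |s| ≥ p.
Step 3: Consider any decomposition s = xyz with |xy| ≤ p and |y| > 0. Since |xy| ≤ p and the first p symbols of s are all a's, y = a^k for some k with 1 ≤ k ≤ p.
Step 4: Pumping up (i = 2): xy²z = a^(p+k) b a^p. Its reverse is a^p b a^(p+k) ≠ a^(p+k) b a^p (the single b is no longer in the middle), so xy²z is not a palindrome and xy²z ∉ L.
This contradicts the pumping lemma, so L is not regular.

Final answer: Choose s = a^p b a^p. Since |xy| ≤ p, y = a^k with k ≥ 1. Then xy²z = a^(p+k) b a^p is not a palindrome, so ∉ L.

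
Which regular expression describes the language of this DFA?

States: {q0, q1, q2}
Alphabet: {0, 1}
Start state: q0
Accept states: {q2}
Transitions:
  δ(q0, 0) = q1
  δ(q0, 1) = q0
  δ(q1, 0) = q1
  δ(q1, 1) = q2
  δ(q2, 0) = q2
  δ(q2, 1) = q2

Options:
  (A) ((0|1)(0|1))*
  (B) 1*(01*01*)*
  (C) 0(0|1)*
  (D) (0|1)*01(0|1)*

Testing sample strings against the DFA:
  '1011' -> accepted
  '0001' -> accepted
  '00010' -> accepted
  '01001' -> accepted
Checking each option for a counterexample:
  (A) ((0|1)(0|1))*: ε is rejected by the DFA but matches the regex → eliminated
  (B) 1*(01*01*)*: ε is rejected by the DFA but matches the regex → eliminated
  (C) 0(0|1)*: '0' is rejected by the DFA but matches the regex → eliminated
  (D) (0|1)*01(0|1)*: agrees with the DFA on all strings of length ≤ 4
Only (D) (0|1)*01(0|1)* is consistent with the DFA.

Final answer: (D) (0|1)*01(0|1)*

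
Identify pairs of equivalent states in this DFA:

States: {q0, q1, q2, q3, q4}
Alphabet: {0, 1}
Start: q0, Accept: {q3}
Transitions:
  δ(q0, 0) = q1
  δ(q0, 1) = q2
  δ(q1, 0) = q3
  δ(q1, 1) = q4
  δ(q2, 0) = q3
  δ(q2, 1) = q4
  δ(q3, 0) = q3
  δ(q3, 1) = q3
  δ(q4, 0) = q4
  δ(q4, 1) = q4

Using the table-filling algorithm:
Round 0 – mark pairs where exactly one state is accepting: (q0,q3), (q1,q3), (q2,q3), (q3,q4)
Round 1 – newly marked: (q0,q1) [on 0: q1 vs q3, already marked]; (q0,q2) [on 0: q1 vs q3, already marked]; (q1,q4) [on 0: q3 vs q4, already marked]; (q2,q4) [on 0: q3 vs q4, already marked]
Round 2 – newly marked: (q0,q4) [on 0: q1 vs q4, already marked]
No further pairs can be marked.
(q1, q2) unmarked: δ(q1,0)=q3, δ(q2,0)=q3; δ(q1,1)=q4, δ(q2,1)=q4 → equivalent
Equivalent pairs: (q1, q2)

Final answer: Equivalent pairs: (q1, q2)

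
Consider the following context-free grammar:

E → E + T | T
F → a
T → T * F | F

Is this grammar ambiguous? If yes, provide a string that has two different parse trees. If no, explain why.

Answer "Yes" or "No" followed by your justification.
This is the standard stratified expression grammar: '+' is introduced only by the left-recursive rule E → E + T and '*' only by the left-recursive rule T → T * F, with F → a. For any string, the last '+' must be the one produced at the root E (everything after it is a T containing no '+'), and likewise within each T the last '*' is produced at its root. This fixes the parse tree uniquely (left-associative, '*' binding tighter than '+'), so every string has exactly one parse tree.

Final answer: No - the grammar is unambiguous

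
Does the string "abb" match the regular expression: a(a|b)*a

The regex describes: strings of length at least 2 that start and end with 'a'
No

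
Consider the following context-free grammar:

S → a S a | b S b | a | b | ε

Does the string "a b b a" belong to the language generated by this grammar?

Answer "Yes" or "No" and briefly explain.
A derivation exists: S ⇒ a S a ⇒ a b S b a ⇒ a b b a (using S → a S a, S → b S b, then S → ε).

Final answer: Yes - a valid derivation exists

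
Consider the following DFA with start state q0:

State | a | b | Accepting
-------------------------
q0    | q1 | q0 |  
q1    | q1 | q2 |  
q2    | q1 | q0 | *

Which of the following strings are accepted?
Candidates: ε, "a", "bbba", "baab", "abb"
ε: q0; q0 is not accepting → rejected
"a": q0 → q1; q1 is not accepting → rejected
"bbba": q0 → q0 → q0 → q0 → q1; q1 is not accepting → rejected
"baab": q0 → q0 → q1 → q1 → q2; q2 is accepting → accepted
"abb": q0 → q1 → q2 → q0; q0 is not accepting → rejected

Final answer: "baab"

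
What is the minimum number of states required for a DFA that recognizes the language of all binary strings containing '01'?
Language: binary strings containing '01'
Lower bound (Myhill–Nerode): the prefixes ε, 0, 01 are pairwise distinguishable:
  ε vs 01: suffix ε distinguishes them (ε is rejected, 01 is accepted)
  0 vs 01: suffix ε distinguishes them (0 is rejected, 01 is accepted)
  ε vs 0: suffix 1 distinguishes them (ε·1 = 1 is rejected, 0·1 = 01 is accepted)
So any DFA needs at least 3 states.
Upper bound: a DFA with 3 states exists (one state per class above: 'no progress', 'last symbol 0', and 'seen 01' (accepting sink)).
Minimum states: 3

Final answer: 3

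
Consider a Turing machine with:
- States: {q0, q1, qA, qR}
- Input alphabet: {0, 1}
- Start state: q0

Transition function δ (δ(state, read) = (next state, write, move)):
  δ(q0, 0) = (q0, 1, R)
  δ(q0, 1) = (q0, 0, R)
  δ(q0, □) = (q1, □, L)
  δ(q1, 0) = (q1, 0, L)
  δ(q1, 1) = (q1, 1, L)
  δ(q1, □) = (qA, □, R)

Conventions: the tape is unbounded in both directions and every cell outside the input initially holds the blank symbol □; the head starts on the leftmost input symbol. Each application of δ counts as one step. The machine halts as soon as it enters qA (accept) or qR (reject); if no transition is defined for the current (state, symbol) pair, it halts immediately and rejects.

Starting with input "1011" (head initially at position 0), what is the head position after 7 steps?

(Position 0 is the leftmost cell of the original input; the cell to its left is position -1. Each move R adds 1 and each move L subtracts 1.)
Step 0: [q0]1011 (head at position 0)
Step 1: δ(q0, 1) = (q0, 0, R)  ⊢  0[q0]011 (head at position 1)
Step 2: δ(q0, 0) = (q0, 1, R)  ⊢  01[q0]11 (head at position 2)
Step 3: δ(q0, 1) = (q0, 0, R)  ⊢  010[q0]1 (head at position 3)
Step 4: δ(q0, 1) = (q0, 0, R)  ⊢  0100[q0]□ (head at position 4)
Step 5: δ(q0, □) = (q1, □, L)  ⊢  010[q1]0□ (head at position 3)
Step 6: δ(q1, 0) = (q1, 0, L)  ⊢  01[q1]00□ (head at position 2)
Step 7: δ(q1, 0) = (q1, 0, L)  ⊢  0[q1]100□ (head at position 1)
Head position after 7 steps: 1

Final answer: Position 1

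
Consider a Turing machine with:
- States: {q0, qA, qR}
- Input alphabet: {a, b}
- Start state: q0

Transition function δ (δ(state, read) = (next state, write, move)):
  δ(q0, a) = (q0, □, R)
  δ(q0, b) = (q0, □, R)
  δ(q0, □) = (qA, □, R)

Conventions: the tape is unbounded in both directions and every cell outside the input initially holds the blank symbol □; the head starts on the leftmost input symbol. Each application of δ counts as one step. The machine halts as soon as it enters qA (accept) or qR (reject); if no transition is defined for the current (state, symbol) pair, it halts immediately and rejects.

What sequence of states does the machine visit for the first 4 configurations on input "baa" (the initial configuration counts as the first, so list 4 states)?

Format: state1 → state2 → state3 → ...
Step 0: [q0]baa (head at position 0)
Step 1: δ(q0, b) = (q0, □, R)  ⊢  □[q0]aa (head at position 1)
Step 2: δ(q0, a) = (q0, □, R)  ⊢  □□[q0]a (head at position 2)
Step 3: δ(q0, a) = (q0, □, R)  ⊢  □□□[q0]□ (head at position 3)
Reading off the states of these 4 configurations: q0 → q0 → q0 → q0

Final answer: q0 → q0 → q0 → q0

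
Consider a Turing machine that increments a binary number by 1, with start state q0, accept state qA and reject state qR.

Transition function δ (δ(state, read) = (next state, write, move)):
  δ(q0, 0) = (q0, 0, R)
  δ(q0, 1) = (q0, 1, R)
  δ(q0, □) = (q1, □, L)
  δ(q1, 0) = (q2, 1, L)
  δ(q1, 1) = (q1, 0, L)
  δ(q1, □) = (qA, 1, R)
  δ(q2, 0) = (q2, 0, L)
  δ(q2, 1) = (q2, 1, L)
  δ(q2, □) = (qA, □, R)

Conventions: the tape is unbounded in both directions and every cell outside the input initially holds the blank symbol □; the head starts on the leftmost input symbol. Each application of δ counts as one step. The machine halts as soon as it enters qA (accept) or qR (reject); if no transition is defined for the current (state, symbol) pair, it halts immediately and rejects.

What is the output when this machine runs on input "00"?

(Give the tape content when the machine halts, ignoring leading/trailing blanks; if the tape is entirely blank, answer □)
Step 0: [q0]00 (head at position 0)
Step 1: δ(q0, 0) = (q0, 0, R)  ⊢  0[q0]0 (head at position 1)
Step 2: δ(q0, 0) = (q0, 0, R)  ⊢  00[q0]□ (head at position 2)
Step 3: δ(q0, □) = (q1, □, L)  ⊢  0[q1]0□ (head at position 1)
Step 4: δ(q1, 0) = (q2, 1, L)  ⊢  [q2]01□ (head at position 0)
Step 5: δ(q2, 0) = (q2, 0, L)  ⊢  [q2]□01□ (head at position -1)
Step 6: δ(q2, □) = (qA, □, R)  ⊢  □[qA]01□ (head at position 0)
The machine is in qA, so it halts and accepts.
Tape content when halted (ignoring surrounding blanks): 01

Final answer: Output: 01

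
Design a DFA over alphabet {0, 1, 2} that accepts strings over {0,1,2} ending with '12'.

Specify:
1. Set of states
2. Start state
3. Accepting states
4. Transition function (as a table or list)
One valid DFA (any DFA recognizing the same language is acceptable):
States: {q0, q1, q2}
Start: q0
Accepting: {q2}
Transitions (accepting states marked with *):
State | 0 | 1 | 2 | Accepting
-----------------------------
q0    | q0 | q1 | q0 |  
q1    | q0 | q1 | q2 |  
q2    | q0 | q1 | q0 | *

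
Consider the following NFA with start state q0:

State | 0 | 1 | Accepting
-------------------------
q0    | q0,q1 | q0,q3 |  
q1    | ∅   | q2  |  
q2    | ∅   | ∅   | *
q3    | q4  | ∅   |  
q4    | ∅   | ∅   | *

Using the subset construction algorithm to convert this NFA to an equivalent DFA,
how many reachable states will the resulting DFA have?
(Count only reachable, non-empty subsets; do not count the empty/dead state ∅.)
Start subset: {q0}
{q0}: on 0 → {q0, q1}, on 1 → {q0, q3}
{q0, q1}: on 0 → {q0, q1}, on 1 → {q0, q2, q3}
{q0, q3}: on 0 → {q0, q1, q4}, on 1 → {q0, q3}
{q0, q2, q3}: on 0 → {q0, q1, q4}, on 1 → {q0, q3}
{q0, q1, q4}: on 0 → {q0, q1}, on 1 → {q0, q2, q3}
Reachable non-empty subsets: {q0}, {q0, q1}, {q0, q3}, {q0, q2, q3}, {q0, q1, q4} — 5 in total.

Final answer: 5 states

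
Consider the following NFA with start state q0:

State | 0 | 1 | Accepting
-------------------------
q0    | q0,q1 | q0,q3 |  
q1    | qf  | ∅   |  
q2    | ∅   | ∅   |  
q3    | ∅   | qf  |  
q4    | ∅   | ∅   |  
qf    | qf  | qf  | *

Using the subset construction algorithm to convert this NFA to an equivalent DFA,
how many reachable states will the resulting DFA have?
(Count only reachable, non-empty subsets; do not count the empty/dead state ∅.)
Start subset: {q0}
{q0}: on 0 → {q0, q1}, on 1 → {q0, q3}
{q0, q1}: on 0 → {q0, q1, qf}, on 1 → {q0, q3}
{q0, q3}: on 0 → {q0, q1}, on 1 → {q0, q3, qf}
{q0, q1, qf}: on 0 → {q0, q1, qf}, on 1 → {q0, q3, qf}
{q0, q3, qf}: on 0 → {q0, q1, qf}, on 1 → {q0, q3, qf}
Reachable non-empty subsets: {q0}, {q0, q1}, {q0, q3}, {q0, q1, qf}, {q0, q3, qf} — 5 in total.

Final answer: 5 states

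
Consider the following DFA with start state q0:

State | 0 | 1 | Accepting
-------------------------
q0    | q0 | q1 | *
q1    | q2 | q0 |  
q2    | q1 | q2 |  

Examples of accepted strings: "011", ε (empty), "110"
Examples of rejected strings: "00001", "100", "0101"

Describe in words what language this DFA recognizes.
binary numbers divisible by 3 (treating the string as a binary integer; leading zeros allowed, the empty string counts as 0)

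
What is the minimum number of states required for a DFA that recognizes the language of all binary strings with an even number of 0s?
Language: binary strings with an even number of 0s
Lower bound (Myhill–Nerode): the prefixes ε, 0 are pairwise distinguishable:
  ε vs 0: suffix ε distinguishes them (ε has zero 0s (accepted), 0 has one 0 (rejected))
So any DFA needs at least 2 states.
Upper bound: a DFA with 2 states exists (one state per class above).
Minimum states: 2

Final answer: 2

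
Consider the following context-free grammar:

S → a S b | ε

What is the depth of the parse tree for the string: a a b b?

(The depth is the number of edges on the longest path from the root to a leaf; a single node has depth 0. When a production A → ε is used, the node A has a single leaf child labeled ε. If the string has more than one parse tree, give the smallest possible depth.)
The only parse tree applies S → a S b 2 times (once per matching a…b pair) and then S → ε.
The S nodes sit at depths 0, 1, …, 2; the innermost S (depth 2) has the single child ε at depth 3.
The terminal leaves a, b are at depths 1..2, so the longest root-to-leaf path is S → S → … → S → ε with 3 edges.
Depth = 3.

Final answer: 3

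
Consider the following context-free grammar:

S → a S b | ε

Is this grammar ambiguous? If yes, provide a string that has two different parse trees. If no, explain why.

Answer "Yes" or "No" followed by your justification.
At every step exactly one production applies: if the remaining string to generate is non-empty it starts with a and ends with b, forcing S → a S b; if it is empty, S → ε is forced. Hence each string a^n b^n has exactly one derivation (S → a S b applied n times, then S → ε) and one parse tree.

Final answer: No - the grammar is unambiguous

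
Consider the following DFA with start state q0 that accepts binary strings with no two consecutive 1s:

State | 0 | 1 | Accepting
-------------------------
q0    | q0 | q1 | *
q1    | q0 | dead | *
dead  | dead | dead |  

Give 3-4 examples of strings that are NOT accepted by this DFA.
Any strings that end in a non-accepting state work; for example:
"11": q0 → q1 → dead; dead is not accepting → rejected
"111": q0 → q1 → dead → dead; dead is not accepting → rejected
"1100": q0 → q1 → dead → dead → dead; dead is not accepting → rejected
"1111": q0 → q1 → dead → dead → dead; dead is not accepting → rejected

Final answer: "11", "111", "1100", "1111"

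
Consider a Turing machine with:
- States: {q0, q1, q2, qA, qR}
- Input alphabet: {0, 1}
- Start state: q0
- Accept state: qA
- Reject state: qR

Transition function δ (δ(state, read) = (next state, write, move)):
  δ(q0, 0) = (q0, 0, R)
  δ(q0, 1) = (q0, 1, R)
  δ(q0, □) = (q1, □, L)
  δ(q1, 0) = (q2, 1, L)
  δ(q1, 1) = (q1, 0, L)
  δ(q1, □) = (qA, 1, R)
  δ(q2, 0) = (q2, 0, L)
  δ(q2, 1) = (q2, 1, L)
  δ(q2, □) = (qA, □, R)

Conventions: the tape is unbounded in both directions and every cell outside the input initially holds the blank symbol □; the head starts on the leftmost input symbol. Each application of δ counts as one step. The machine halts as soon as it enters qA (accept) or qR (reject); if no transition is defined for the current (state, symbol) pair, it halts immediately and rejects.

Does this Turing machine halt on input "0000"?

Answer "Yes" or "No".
Step 0: [q0]0000 (head at position 0)
Step 1: δ(q0, 0) = (q0, 0, R)  ⊢  0[q0]000 (head at position 1)
Step 2: δ(q0, 0) = (q0, 0, R)  ⊢  00[q0]00 (head at position 2)
Step 3: δ(q0, 0) = (q0, 0, R)  ⊢  000[q0]0 (head at position 3)
Step 4: δ(q0, 0) = (q0, 0, R)  ⊢  0000[q0]□ (head at position 4)
Step 5: δ(q0, □) = (q1, □, L)  ⊢  000[q1]0□ (head at position 3)
Step 6: δ(q1, 0) = (q2, 1, L)  ⊢  00[q2]01□ (head at position 2)
Step 7: δ(q2, 0) = (q2, 0, L)  ⊢  0[q2]001□ (head at position 1)
Step 8: δ(q2, 0) = (q2, 0, L)  ⊢  [q2]0001□ (head at position 0)
Step 9: δ(q2, 0) = (q2, 0, L)  ⊢  [q2]□0001□ (head at position -1)
Step 10: δ(q2, □) = (qA, □, R)  ⊢  □[qA]0001□ (head at position 0)
The machine is in qA, so it halts and accepts.
It halts after 10 steps.

Final answer: Yes - halts after 10 steps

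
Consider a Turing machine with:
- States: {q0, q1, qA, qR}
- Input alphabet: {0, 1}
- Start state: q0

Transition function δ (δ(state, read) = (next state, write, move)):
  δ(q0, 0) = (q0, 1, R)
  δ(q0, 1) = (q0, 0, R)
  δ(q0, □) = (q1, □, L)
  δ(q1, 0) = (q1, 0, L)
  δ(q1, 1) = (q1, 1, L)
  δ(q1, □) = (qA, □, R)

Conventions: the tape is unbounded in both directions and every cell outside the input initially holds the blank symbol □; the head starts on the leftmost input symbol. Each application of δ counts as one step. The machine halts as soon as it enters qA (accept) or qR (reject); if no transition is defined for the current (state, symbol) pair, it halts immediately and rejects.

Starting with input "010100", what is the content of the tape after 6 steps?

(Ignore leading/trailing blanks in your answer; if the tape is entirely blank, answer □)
Step 0: [q0]010100 (head at position 0)
Step 1: δ(q0, 0) = (q0, 1, R)  ⊢  1[q0]10100 (head at position 1)
Step 2: δ(q0, 1) = (q0, 0, R)  ⊢  10[q0]0100 (head at position 2)
Step 3: δ(q0, 0) = (q0, 1, R)  ⊢  101[q0]100 (head at position 3)
Step 4: δ(q0, 1) = (q0, 0, R)  ⊢  1010[q0]00 (head at position 4)
Step 5: δ(q0, 0) = (q0, 1, R)  ⊢  10101[q0]0 (head at position 5)
Step 6: δ(q0, 0) = (q0, 1, R)  ⊢  101011[q0]□ (head at position 6)
Tape after 6 steps (ignoring surrounding blanks): 101011

Final answer: Tape: 101011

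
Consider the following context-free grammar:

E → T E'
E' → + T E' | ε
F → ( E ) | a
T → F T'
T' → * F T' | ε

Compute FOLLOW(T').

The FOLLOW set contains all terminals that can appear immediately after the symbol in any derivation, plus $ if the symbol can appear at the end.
Useful FIRST sets: FIRST(E') = {+, ε}, FIRST(T') = {*, ε} (both E' and T' are nullable).
FOLLOW(E): E is the start symbol → $; E appears in F → ( E ) followed by ')' → FOLLOW(E) = {), $}.
FOLLOW(E'): E' appears at the right end of E → T E' and of E' → + T E', so FOLLOW(E') ⊇ FOLLOW(E) (the second occurrence adds nothing new). FOLLOW(E') = {), $}.
FOLLOW(T): in E → T E' and E' → + T E', T is followed by E': add FIRST(E') minus ε = {+}; since E' is nullable, also add FOLLOW(E) and FOLLOW(E') = {), $}. FOLLOW(T) = {+, ), $}.
FOLLOW(T'): T' appears at the right end of T → F T' and of T' → * F T', so FOLLOW(T') = FOLLOW(T) = {+, ), $}.

Final answer: {$, ), +}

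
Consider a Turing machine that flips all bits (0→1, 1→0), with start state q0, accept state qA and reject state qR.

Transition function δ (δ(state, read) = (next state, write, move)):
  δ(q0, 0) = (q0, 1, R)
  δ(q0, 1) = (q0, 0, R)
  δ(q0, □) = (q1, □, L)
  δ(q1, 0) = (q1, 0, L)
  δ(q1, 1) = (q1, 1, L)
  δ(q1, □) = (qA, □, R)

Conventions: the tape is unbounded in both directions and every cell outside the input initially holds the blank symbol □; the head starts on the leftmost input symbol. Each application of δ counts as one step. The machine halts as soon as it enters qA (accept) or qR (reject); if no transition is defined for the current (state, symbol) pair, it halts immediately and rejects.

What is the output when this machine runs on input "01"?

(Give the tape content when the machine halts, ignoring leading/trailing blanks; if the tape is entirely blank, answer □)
Step 0: [q0]01 (head at position 0)
Step 1: δ(q0, 0) = (q0, 1, R)  ⊢  1[q0]1 (head at position 1)
Step 2: δ(q0, 1) = (q0, 0, R)  ⊢  10[q0]□ (head at position 2)
Step 3: δ(q0, □) = (q1, □, L)  ⊢  1[q1]0□ (head at position 1)
Step 4: δ(q1, 0) = (q1, 0, L)  ⊢  [q1]10□ (head at position 0)
Step 5: δ(q1, 1) = (q1, 1, L)  ⊢  [q1]□10□ (head at position -1)
Step 6: δ(q1, □) = (qA, □, R)  ⊢  □[qA]10□ (head at position 0)
The machine is in qA, so it halts and accepts.
Tape content when halted (ignoring surrounding blanks): 10

Final answer: Output: 10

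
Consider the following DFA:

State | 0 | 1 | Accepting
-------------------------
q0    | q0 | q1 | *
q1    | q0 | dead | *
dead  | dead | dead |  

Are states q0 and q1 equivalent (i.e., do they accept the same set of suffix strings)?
Try the suffix "1".
From q0: q0 → q1 — accepting.
From q1: q1 → dead — not accepting.
The two states disagree on this suffix, so they are not equivalent.

Final answer: No. Distinguishing string: "1" - accepted from q0 but not from q1.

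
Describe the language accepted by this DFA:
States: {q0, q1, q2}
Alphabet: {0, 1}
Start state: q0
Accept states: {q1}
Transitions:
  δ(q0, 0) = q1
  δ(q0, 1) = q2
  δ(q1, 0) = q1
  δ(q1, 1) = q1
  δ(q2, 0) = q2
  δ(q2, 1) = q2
Analyzing the DFA structure:
Start state: q0
Accept states: {q1}
Interpreting what each state remembers (checking against the transitions):
  q0: nothing has been read yet
  q1: the first symbol was 0
  q2: the first symbol was 1 (trap state)
  δ(q0, 0): in q0 (nothing has been read yet), after reading 0 we have: the first symbol was 0 → q1
  δ(q0, 1): in q0 (nothing has been read yet), after reading 1 we have: the first symbol was 1 (trap state) → q2
  δ(q1, 0): in q1 (the first symbol was 0), after reading 0 we have: the first symbol was 0 → q1
  δ(q1, 1): in q1 (the first symbol was 0), after reading 1 we have: the first symbol was 0 → q1
  δ(q2, 0): in q2 (the first symbol was 1 (trap state)), after reading 0 we have: the first symbol was 1 (trap state) → q2
  δ(q2, 1): in q2 (the first symbol was 1 (trap state)), after reading 1 we have: the first symbol was 1 (trap state) → q2
A string is accepted iff it ends in {q1}, i.e. the first symbol was 0.
Language: All binary strings starting with 0

Final answer: All binary strings starting with 0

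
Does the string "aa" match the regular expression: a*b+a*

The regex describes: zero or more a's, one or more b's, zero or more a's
No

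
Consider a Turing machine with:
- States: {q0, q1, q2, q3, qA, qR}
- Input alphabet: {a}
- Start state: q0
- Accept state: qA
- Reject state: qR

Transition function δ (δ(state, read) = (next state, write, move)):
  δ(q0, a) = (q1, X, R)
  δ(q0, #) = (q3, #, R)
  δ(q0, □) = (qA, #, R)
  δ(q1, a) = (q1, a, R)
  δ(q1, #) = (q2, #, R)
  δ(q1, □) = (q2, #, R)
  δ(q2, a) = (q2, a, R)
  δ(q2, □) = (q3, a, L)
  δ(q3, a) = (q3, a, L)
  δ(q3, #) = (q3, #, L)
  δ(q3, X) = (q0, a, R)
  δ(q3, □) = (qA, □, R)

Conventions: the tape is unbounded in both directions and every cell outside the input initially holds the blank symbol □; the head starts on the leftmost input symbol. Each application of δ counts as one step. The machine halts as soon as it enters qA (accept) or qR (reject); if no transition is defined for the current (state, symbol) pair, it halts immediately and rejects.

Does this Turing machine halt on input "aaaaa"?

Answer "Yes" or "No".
Trace (configuration after each step, as tape_left[state]tape_right with head position):
Step 0: [q0]aaaaa (head at position 0)
Step 1: X[q1]aaaa (head 1)
Step 2: Xa[q1]aaa (head 2)
Step 3: Xaa[q1]aa (head 3)
Step 4: Xaaa[q1]a (head 4)
Step 5: Xaaaa[q1]□ (head 5)
Step 6: Xaaaa#[q2]□ (head 6)
Step 7: Xaaaa[q3]#a (head 5)
Step 8: Xaaa[q3]a#a (head 4)
Step 9: Xaa[q3]aa#a (head 3)
Step 10: Xa[q3]aaa#a (head 2)
Step 11: X[q3]aaaa#a (head 1)
Step 12: [q3]Xaaaa#a (head 0)
Step 13: a[q0]aaaa#a (head 1)
Step 14: aX[q1]aaa#a (head 2)
Step 15: aXa[q1]aa#a (head 3)
Step 16: aXaa[q1]a#a (head 4)
Step 17: aXaaa[q1]#a (head 5)
Step 18: aXaaa#[q2]a (head 6)
Step 19: aXaaa#a[q2]□ (head 7)
Step 20: aXaaa#[q3]aa (head 6)
Step 21: aXaaa[q3]#aa (head 5)
Step 22: aXaa[q3]a#aa (head 4)
Step 23: aXa[q3]aa#aa (head 3)
Step 24: aX[q3]aaa#aa (head 2)
Step 25: a[q3]Xaaa#aa (head 1)
Step 26: aa[q0]aaa#aa (head 2)
Step 27: aaX[q1]aa#aa (head 3)
Step 28: aaXa[q1]a#aa (head 4)
Step 29: aaXaa[q1]#aa (head 5)
Step 30: aaXaa#[q2]aa (head 6)
Step 31: aaXaa#a[q2]a (head 7)
Step 32: aaXaa#aa[q2]□ (head 8)
Step 33: aaXaa#a[q3]aa (head 7)
Step 34: aaXaa#[q3]aaa (head 6)
Step 35: aaXaa[q3]#aaa (head 5)
Step 36: aaXa[q3]a#aaa (head 4)
Step 37: aaX[q3]aa#aaa (head 3)
Step 38: aa[q3]Xaa#aaa (head 2)
Step 39: aaa[q0]aa#aaa (head 3)
Step 40: aaaX[q1]a#aaa (head 4)
Step 41: aaaXa[q1]#aaa (head 5)
Step 42: aaaXa#[q2]aaa (head 6)
Step 43: aaaXa#a[q2]aa (head 7)
Step 44: aaaXa#aa[q2]a (head 8)
Step 45: aaaXa#aaa[q2]□ (head 9)
Step 46: aaaXa#aa[q3]aa (head 8)
Step 47: aaaXa#a[q3]aaa (head 7)
Step 48: aaaXa#[q3]aaaa (head 6)
Step 49: aaaXa[q3]#aaaa (head 5)
Step 50: aaaX[q3]a#aaaa (head 4)
Step 51: aaa[q3]Xa#aaaa (head 3)
Step 52: aaaa[q0]a#aaaa (head 4)
Step 53: aaaaX[q1]#aaaa (head 5)
Step 54: aaaaX#[q2]aaaa (head 6)
Step 55: aaaaX#a[q2]aaa (head 7)
Step 56: aaaaX#aa[q2]aa (head 8)
Step 57: aaaaX#aaa[q2]a (head 9)
Step 58: aaaaX#aaaa[q2]□ (head 10)
Step 59: aaaaX#aaa[q3]aa (head 9)
Step 60: aaaaX#aa[q3]aaa (head 8)
Step 61: aaaaX#a[q3]aaaa (head 7)
Step 62: aaaaX#[q3]aaaaa (head 6)
Step 63: aaaaX[q3]#aaaaa (head 5)
Step 64: aaaa[q3]X#aaaaa (head 4)
Step 65: aaaaa[q0]#aaaaa (head 5)
Step 66: aaaaa#[q3]aaaaa (head 6)
Step 67: aaaaa[q3]#aaaaa (head 5)
Step 68: aaaa[q3]a#aaaaa (head 4)
Step 69: aaa[q3]aa#aaaaa (head 3)
Step 70: aa[q3]aaa#aaaaa (head 2)
Step 71: a[q3]aaaa#aaaaa (head 1)
Step 72: [q3]aaaaa#aaaaa (head 0)
Step 73: [q3]□aaaaa#aaaaa (head -1)
Step 74: □[qA]aaaaa#aaaaa (head 0)
The machine is in qA, so it halts and accepts.
It halts after 74 steps.

Final answer: Yes - halts after 74 steps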